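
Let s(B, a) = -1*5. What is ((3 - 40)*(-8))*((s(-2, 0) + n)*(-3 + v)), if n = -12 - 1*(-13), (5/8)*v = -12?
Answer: 131424/5 ≈ 26285.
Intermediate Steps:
v = -96/5 (v = (8/5)*(-12) = -96/5 ≈ -19.200)
n = 1 (n = -12 + 13 = 1)
s(B, a) = -5
((3 - 40)*(-8))*((s(-2, 0) + n)*(-3 + v)) = ((3 - 40)*(-8))*((-5 + 1)*(-3 - 96/5)) = (-37*(-8))*(-4*(-111/5)) = 296*(444/5) = 131424/5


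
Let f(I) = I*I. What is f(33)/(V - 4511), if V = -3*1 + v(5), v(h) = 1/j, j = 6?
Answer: -6534/27083 ≈ -0.24126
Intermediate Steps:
v(h) = ⅙ (v(h) = 1/6 = ⅙)
f(I) = I²
V = -17/6 (V = -3*1 + ⅙ = -3 + ⅙ = -17/6 ≈ -2.8333)
f(33)/(V - 4511) = 33²/(-17/6 - 4511) = 1089/(-27083/6) = 1089*(-6/27083) = -6534/27083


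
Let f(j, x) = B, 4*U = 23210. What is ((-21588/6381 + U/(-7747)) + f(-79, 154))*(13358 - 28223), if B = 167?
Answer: -26595613603585/10985246 ≈ -2.4210e+6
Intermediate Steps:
U = 11605/2 (U = (¼)*23210 = 11605/2 ≈ 5802.5)
f(j, x) = 167
((-21588/6381 + U/(-7747)) + f(-79, 154))*(13358 - 28223) = ((-21588/6381 + (11605/2)/(-7747)) + 167)*(13358 - 28223) = ((-21588*1/6381 + (11605/2)*(-1/7747)) + 167)*(-14865) = ((-7196/2127 - 11605/15494) + 167)*(-14865) = (-136178659/32955738 + 167)*(-14865) = (5367429587/32955738)*(-14865) = -26595613603585/10985246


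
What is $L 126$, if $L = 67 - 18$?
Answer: $6174$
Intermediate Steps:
$L = 49$
$L 126 = 49 \cdot 126 = 6174$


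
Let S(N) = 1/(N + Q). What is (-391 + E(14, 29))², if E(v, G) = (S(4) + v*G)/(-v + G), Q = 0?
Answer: 19070689/144 ≈ 1.3244e+5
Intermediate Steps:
S(N) = 1/N (S(N) = 1/(N + 0) = 1/N)
E(v, G) = (¼ + G*v)/(G - v) (E(v, G) = (1/4 + v*G)/(-v + G) = (¼ + G*v)/(G - v))
(-391 + E(14, 29))² = (-391 + (¼ + 29*14)/(29 - 1*14))² = (-391 + (¼ + 406)/(29 - 14))² = (-391 + (1625/4)/15)² = (-391 + (1/15)*(1625/4))² = (-391 + 325/12)² = (-4367/12)² = 19070689/144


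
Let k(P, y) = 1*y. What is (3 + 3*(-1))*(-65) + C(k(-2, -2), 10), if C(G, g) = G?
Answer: -2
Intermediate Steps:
k(P, y) = y
(3 + 3*(-1))*(-65) + C(k(-2, -2), 10) = (3 + 3*(-1))*(-65) - 2 = (3 - 3)*(-65) - 2 = 0*(-65) - 2 = 0 - 2 = -2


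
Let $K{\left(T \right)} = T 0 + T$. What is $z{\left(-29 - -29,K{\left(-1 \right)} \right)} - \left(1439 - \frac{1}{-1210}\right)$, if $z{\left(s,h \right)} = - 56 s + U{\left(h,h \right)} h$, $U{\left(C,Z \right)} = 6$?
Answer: $- \frac{1748451}{1210} \approx -1445.0$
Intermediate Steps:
$K{\left(T \right)} = T$ ($K{\left(T \right)} = 0 + T = T$)
$z{\left(s,h \right)} = - 56 s + 6 h$
$z{\left(-29 - -29,K{\left(-1 \right)} \right)} - \left(1439 - \frac{1}{-1210}\right) = \left(- 56 \left(-29 - -29\right) + 6 \left(-1\right)\right) - \left(1439 - \frac{1}{-1210}\right) = \left(- 56 \left(-29 + 29\right) - 6\right) - \frac{1741191}{1210} = \left(\left(-56\right) 0 - 6\right) - \frac{1741191}{1210} = \left(0 - 6\right) - \frac{1741191}{1210} = -6 - \frac{1741191}{1210} = - \frac{1748451}{1210}$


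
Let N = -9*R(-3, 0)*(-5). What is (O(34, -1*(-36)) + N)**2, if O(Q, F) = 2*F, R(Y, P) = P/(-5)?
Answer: 5184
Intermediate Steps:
R(Y, P) = -P/5 (R(Y, P) = P*(-1/5) = -P/5)
N = 0 (N = -(-9)*0/5*(-5) = -9*0*(-5) = 0*(-5) = 0)
(O(34, -1*(-36)) + N)**2 = (2*(-1*(-36)) + 0)**2 = (2*36 + 0)**2 = (72 + 0)**2 = 72**2 = 5184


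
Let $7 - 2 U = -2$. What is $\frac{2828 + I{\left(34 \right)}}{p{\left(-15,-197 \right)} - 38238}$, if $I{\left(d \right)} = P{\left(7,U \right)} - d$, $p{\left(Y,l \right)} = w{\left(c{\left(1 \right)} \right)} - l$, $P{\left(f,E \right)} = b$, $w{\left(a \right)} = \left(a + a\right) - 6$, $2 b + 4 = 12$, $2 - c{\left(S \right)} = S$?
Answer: $- \frac{2798}{38045} \approx -0.073545$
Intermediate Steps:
$U = \frac{9}{2}$ ($U = \frac{7}{2} - -1 = \frac{7}{2} + 1 = \frac{9}{2} \approx 4.5$)
$c{\left(S \right)} = 2 - S$
$b = 4$ ($b = -2 + \frac{1}{2} \cdot 12 = -2 + 6 = 4$)
$w{\left(a \right)} = -6 + 2 a$ ($w{\left(a \right)} = 2 a - 6 = -6 + 2 a$)
$P{\left(f,E \right)} = 4$
$p{\left(Y,l \right)} = -4 - l$ ($p{\left(Y,l \right)} = \left(-6 + 2 \left(2 - 1\right)\right) - l = \left(-6 + 2 \cdot 1\right) - l = \left(-6 + 2\right) - l = -4 - l$)
$I{\left(d \right)} = 4 - d$
$\frac{2828 + I{\left(34 \right)}}{p{\left(-15,-197 \right)} - 38238} = \frac{2828 + \left(4 - 34\right)}{\left(-4 - -197\right) - 38238} = \frac{2828 + \left(4 - 34\right)}{\left(-4 + 197\right) - 38238} = \frac{2828 - 30}{193 - 38238} = \frac{2798}{-38045} = 2798 \left(- \frac{1}{38045}\right) = - \frac{2798}{38045}$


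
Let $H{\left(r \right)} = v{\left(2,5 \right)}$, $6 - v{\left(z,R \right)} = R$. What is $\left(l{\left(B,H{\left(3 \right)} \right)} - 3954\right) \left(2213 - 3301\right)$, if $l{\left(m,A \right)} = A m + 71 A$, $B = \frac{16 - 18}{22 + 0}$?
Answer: $\frac{46472832}{11} \approx 4.2248 \cdot 10^{6}$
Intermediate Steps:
$v{\left(z,R \right)} = 6 - R$
$H{\left(r \right)} = 1$ ($H{\left(r \right)} = 6 - 5 = 1$)
$B = - \frac{1}{11}$ ($B = - \frac{2}{22} = \left(-2\right) \frac{1}{22} = - \frac{1}{11} \approx -0.090909$)
$l{\left(m,A \right)} = 71 A + A m$
$\left(l{\left(B,H{\left(3 \right)} \right)} - 3954\right) \left(2213 - 3301\right) = \left(1 \left(71 - \frac{1}{11}\right) - 3954\right) \left(2213 - 3301\right) = \left(1 \cdot \frac{780}{11} - 3954\right) \left(-1088\right) = \left(\frac{780}{11} - 3954\right) \left(-1088\right) = \left(- \frac{42714}{11}\right) \left(-1088\right) = \frac{46472832}{11}$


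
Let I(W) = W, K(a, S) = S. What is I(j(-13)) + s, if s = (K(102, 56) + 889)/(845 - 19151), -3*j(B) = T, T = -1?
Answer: 191/678 ≈ 0.28171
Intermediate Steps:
j(B) = ⅓ (j(B) = -⅓*(-1) = ⅓)
s = -35/678 (s = (56 + 889)/(845 - 19151) = 945/(-18306) = 945*(-1/18306) = -35/678 ≈ -0.051622)
I(j(-13)) + s = ⅓ - 35/678 = 191/678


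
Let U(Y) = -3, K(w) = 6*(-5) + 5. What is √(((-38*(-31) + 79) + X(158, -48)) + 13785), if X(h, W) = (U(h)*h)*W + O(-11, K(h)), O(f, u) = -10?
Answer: 2*√9446 ≈ 194.38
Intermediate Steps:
K(w) = -25 (K(w) = -30 + 5 = -25)
X(h, W) = -10 - 3*W*h (X(h, W) = (-3*h)*W - 10 = -3*W*h - 10 = -10 - 3*W*h)
√(((-38*(-31) + 79) + X(158, -48)) + 13785) = √(((-38*(-31) + 79) + (-10 - 3*(-48)*158)) + 13785) = √(((1178 + 79) + (-10 + 22752)) + 13785) = √((1257 + 22742) + 13785) = √(23999 + 13785) = √37784 = 2*√9446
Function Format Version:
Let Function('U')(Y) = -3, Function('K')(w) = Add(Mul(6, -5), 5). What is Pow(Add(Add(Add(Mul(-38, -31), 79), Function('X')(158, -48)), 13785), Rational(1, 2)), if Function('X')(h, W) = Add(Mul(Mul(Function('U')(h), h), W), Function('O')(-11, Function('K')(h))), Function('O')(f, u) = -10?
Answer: Mul(2, Pow(9446, Rational(1, 2))) ≈ 194.38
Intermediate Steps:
Function('K')(w) = -25 (Function('K')(w) = Add(-30, 5) = -25)
Function('X')(h, W) = Add(-10, Mul(-3, W, h)) (Function('X')(h, W) = Add(Mul(Mul(-3, h), W), -10) = Add(Mul(-3, W, h), -10) = Add(-10, Mul(-3, W, h)))
Pow(Add(Add(Add(Mul(-38, -31), 79), Function('X')(158, -48)), 13785), Rational(1, 2)) = Pow(Add(Add(Add(Mul(-38, -31), 79), Add(-10, Mul(-3, -48, 158))), 13785), Rational(1, 2)) = Pow(Add(Add(Add(1178, 79), Add(-10, 22752)), 13785), Rational(1, 2)) = Pow(Add(Add(1257, 22742), 13785), Rational(1, 2)) = Pow(Add(23999, 13785), Rational(1, 2)) = Pow(37784, Rational(1, 2)) = Mul(2, Pow(9446, Rational(1, 2)))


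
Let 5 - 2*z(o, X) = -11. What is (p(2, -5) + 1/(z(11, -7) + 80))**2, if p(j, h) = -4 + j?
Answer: 30625/7744 ≈ 3.9547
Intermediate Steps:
z(o, X) = 8 (z(o, X) = 5/2 - 1/2*(-11) = 5/2 + 11/2 = 8)
(p(2, -5) + 1/(z(11, -7) + 80))**2 = ((-4 + 2) + 1/(8 + 80))**2 = (-2 + 1/88)**2 = (-175/88)**2 = 30625/7744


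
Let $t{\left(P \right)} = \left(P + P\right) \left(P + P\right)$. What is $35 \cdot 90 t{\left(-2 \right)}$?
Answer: $50400$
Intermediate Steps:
$t{\left(P \right)} = 4 P^{2}$ ($t{\left(P \right)} = 2 P 2 P = 4 P^{2}$)
$35 \cdot 90 t{\left(-2 \right)} = 35 \cdot 90 \cdot 4 \left(-2\right)^{2} = 3150 \cdot 4 \cdot 4 = 3150 \cdot 16 = 50400$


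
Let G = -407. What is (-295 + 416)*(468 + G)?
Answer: 7381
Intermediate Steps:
(-295 + 416)*(468 + G) = (-295 + 416)*(468 - 407) = 121*61 = 7381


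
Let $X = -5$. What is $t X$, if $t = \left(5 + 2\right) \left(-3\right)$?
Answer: $105$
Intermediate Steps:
$t = -21$ ($t = 7 \left(-3\right) = -21$)
$t X = \left(-21\right) \left(-5\right) = 105$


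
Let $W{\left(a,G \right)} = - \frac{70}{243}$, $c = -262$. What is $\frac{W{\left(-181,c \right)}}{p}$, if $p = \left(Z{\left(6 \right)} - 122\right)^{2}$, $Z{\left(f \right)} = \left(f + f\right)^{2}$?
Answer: $- \frac{35}{58806} \approx -0.00059518$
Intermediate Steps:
$Z{\left(f \right)} = 4 f^{2}$ ($Z{\left(f \right)} = \left(2 f\right)^{2} = 4 f^{2}$)
$W{\left(a,G \right)} = - \frac{70}{243}$ ($W{\left(a,G \right)} = \left(-70\right) \frac{1}{243} = - \frac{70}{243}$)
$p = 484$ ($p = \left(4 \cdot 6^{2} - 122\right)^{2} = \left(4 \cdot 36 - 122\right)^{2} = \left(144 - 122\right)^{2} = 22^{2} = 484$)
$\frac{W{\left(-181,c \right)}}{p} = - \frac{70}{243 \cdot 484} = \left(- \frac{70}{243}\right) \frac{1}{484} = - \frac{35}{58806}$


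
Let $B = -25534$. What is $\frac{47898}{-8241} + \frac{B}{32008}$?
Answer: $- \frac{290590813}{43962988} \approx -6.6099$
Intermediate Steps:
$\frac{47898}{-8241} + \frac{B}{32008} = \frac{47898}{-8241} - \frac{25534}{32008} = 47898 \left(- \frac{1}{8241}\right) - \frac{12767}{16004} = - \frac{15966}{2747} - \frac{12767}{16004} = - \frac{290590813}{43962988}$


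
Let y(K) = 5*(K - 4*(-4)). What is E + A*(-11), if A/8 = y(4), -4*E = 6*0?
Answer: -8800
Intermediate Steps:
E = 0 (E = -3*0/2 = -¼*0 = 0)
y(K) = 80 + 5*K (y(K) = 5*(K + 16) = 5*(16 + K) = 80 + 5*K)
A = 800 (A = 8*(80 + 5*4) = 8*(80 + 20) = 8*100 = 800)
E + A*(-11) = 0 + 800*(-11) = 0 - 8800 = -8800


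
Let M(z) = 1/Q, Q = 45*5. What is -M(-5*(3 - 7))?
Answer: -1/225 ≈ -0.0044444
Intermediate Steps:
Q = 225
M(z) = 1/225
-M(-5*(3 - 7)) = -1*1/225 = -1/225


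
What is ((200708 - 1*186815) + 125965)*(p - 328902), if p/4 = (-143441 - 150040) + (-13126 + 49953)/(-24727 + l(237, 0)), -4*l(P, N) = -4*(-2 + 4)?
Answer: -5196776454257564/24725 ≈ -2.1018e+11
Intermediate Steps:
l(P, N) = 2 (l(P, N) = -(-1)*(-2 + 4) = -(-1)*2 = -¼*(-8) = 2)
p = -29025418208/24725 (p = 4*((-143441 - 150040) + (-13126 + 49953)/(-24727 + 2)) = 4*(-293481 + 36827/(-24725)) = 4*(-293481 + 36827*(-1/24725)) = 4*(-293481 - 36827/24725) = 4*(-7256354552/24725) = -29025418208/24725 ≈ -1.1739e+6)
((200708 - 1*186815) + 125965)*(p - 328902) = ((200708 - 1*186815) + 125965)*(-29025418208/24725 - 328902) = ((200708 - 186815) + 125965)*(-37157520158/24725) = (13893 + 125965)*(-37157520158/24725) = 139858*(-37157520158/24725) = -5196776454257564/24725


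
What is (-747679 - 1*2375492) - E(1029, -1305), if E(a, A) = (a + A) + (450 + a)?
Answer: -3124374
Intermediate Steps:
E(a, A) = 450 + A + 2*a (E(a, A) = (A + a) + (450 + a) = 450 + A + 2*a)
(-747679 - 1*2375492) - E(1029, -1305) = (-747679 - 1*2375492) - (450 - 1305 + 2*1029) = (-747679 - 2375492) - (450 - 1305 + 2058) = -3123171 - 1*1203 = -3123171 - 1203 = -3124374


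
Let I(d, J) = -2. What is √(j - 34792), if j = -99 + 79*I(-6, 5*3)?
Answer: I*√35049 ≈ 187.21*I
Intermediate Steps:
j = -257 (j = -99 + 79*(-2) = -99 - 158 = -257)
√(j - 34792) = √(-257 - 34792) = √(-35049) = I*√35049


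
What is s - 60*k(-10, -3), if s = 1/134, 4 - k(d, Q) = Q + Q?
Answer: -80399/134 ≈ -599.99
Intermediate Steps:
k(d, Q) = 4 - 2*Q (k(d, Q) = 4 - (Q + Q) = 4 - 2*Q)
s = 1/134 ≈ 0.0074627
s - 60*k(-10, -3) = 1/134 - 60*(4 - 2*(-3)) = 1/134 - 60*(4 + 6) = 1/134 - 60*10 = 1/134 - 600 = -80399/134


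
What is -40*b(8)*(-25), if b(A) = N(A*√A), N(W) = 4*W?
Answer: 64000*√2 ≈ 90510.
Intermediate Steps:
b(A) = 4*A^(3/2) (b(A) = 4*(A*√A) = 4*A^(3/2))
-40*b(8)*(-25) = -160*8^(3/2)*(-25) = -160*16*√2*(-25) = -2560*√2*(-25) = 64000*√2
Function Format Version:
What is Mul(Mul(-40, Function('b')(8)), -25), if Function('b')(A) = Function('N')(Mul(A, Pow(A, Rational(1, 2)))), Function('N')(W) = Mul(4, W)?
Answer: Mul(64000, Pow(2, Rational(1, 2))) ≈ 90510.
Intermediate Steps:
Function('b')(A) = Mul(4, Pow(A, Rational(3, 2))) (Function('b')(A) = Mul(4, Mul(A, Pow(A, Rational(1, 2)))) = Mul(4, Pow(A, Rational(3, 2))))
Mul(Mul(-40, Function('b')(8)), -25) = Mul(Mul(-40, Mul(4, Pow(8, Rational(3, 2)))), -25) = Mul(Mul(-40, Mul(4, Mul(16, Pow(2, Rational(1, 2))))), -25) = Mul(Mul(-40, Mul(64, Pow(2, Rational(1, 2)))), -25) = Mul(Mul(-2560, Pow(2, Rational(1, 2))), -25) = Mul(64000, Pow(2, Rational(1, 2)))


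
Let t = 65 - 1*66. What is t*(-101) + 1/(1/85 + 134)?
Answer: 1150576/11391 ≈ 101.01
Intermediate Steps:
t = -1 (t = 65 - 66 = -1)
t*(-101) + 1/(1/85 + 134) = -1*(-101) + 1/(1/85 + 134) = 101 + 1/(1/85 + 134) = 101 + 1/(11391/85) = 101 + 85/11391 = 1150576/11391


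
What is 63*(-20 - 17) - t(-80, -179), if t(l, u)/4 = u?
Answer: -1615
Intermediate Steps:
t(l, u) = 4*u
63*(-20 - 17) - t(-80, -179) = 63*(-20 - 17) - 4*(-179) = 63*(-37) - 1*(-716) = -2331 + 716 = -1615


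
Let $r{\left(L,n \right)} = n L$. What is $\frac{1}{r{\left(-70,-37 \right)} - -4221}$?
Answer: $\frac{1}{6811} \approx 0.00014682$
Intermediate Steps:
$r{\left(L,n \right)} = L n$
$\frac{1}{r{\left(-70,-37 \right)} - -4221} = \frac{1}{\left(-70\right) \left(-37\right) - -4221} = \frac{1}{2590 + 4221} = \frac{1}{6811}$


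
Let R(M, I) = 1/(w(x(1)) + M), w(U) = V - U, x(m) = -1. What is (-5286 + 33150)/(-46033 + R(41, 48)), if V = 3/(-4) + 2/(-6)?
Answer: -13681224/22602191 ≈ -0.60530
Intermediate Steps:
V = -13/12 (V = 3*(-¼) + 2*(-⅙) = -¾ - ⅓ = -13/12 ≈ -1.0833)
w(U) = -13/12 - U
R(M, I) = 1/(-1/12 + M) (R(M, I) = 1/((-13/12 - 1*(-1)) + M) = 1/((-13/12 + 1) + M) = 1/(-1/12 + M))
(-5286 + 33150)/(-46033 + R(41, 48)) = (-5286 + 33150)/(-46033 + 12/(-1 + 12*41)) = 27864/(-46033 + 12/(-1 + 492)) = 27864/(-46033 + 12/491) = 27864/(-22602191/491) = 27864*(-491/22602191) = -13681224/22602191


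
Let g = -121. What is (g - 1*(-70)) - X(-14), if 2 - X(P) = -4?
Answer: -57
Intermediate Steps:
X(P) = 6 (X(P) = 2 - 1*(-4) = 2 + 4 = 6)
(g - 1*(-70)) - X(-14) = (-121 - 1*(-70)) - 1*6 = (-121 + 70) - 6 = -51 - 6 = -57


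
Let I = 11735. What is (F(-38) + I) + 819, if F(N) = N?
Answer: 12516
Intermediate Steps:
(F(-38) + I) + 819 = (-38 + 11735) + 819 = 11697 + 819 = 12516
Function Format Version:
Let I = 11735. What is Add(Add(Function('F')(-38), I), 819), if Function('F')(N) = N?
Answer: 12516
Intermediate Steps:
Add(Add(Function('F')(-38), I), 819) = Add(Add(-38, 11735), 819) = Add(11697, 819) = 12516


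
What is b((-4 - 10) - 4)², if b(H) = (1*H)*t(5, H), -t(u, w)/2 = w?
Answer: 419904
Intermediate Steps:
t(u, w) = -2*w
b(H) = -2*H² (b(H) = (1*H)*(-2*H) = H*(-2*H) = -2*H²)
b((-4 - 10) - 4)² = (-2*((-4 - 10) - 4)²)² = (-2*(-14 - 4)²)² = (-2*(-18)²)² = (-2*324)² = (-648)² = 419904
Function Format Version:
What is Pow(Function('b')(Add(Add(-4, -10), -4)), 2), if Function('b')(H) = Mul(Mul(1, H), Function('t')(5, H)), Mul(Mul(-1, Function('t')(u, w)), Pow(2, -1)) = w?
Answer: 419904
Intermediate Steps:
Function('t')(u, w) = Mul(-2, w)
Function('b')(H) = Mul(-2, Pow(H, 2)) (Function('b')(H) = Mul(Mul(1, H), Mul(-2, H)) = Mul(H, Mul(-2, H)) = Mul(-2, Pow(H, 2)))
Pow(Function('b')(Add(Add(-4, -10), -4)), 2) = Pow(Mul(-2, Pow(Add(Add(-4, -10), -4), 2)), 2) = Pow(Mul(-2, Pow(Add(-14, -4), 2)), 2) = Pow(Mul(-2, Pow(-18, 2)), 2) = Pow(Mul(-2, 324), 2) = Pow(-648, 2) = 419904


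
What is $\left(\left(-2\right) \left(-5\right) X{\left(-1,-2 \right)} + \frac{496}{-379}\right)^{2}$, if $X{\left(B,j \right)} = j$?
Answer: $\frac{65221776}{143641} \approx 454.06$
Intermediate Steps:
$\left(\left(-2\right) \left(-5\right) X{\left(-1,-2 \right)} + \frac{496}{-379}\right)^{2} = \left(\left(-2\right) \left(-5\right) \left(-2\right) + \frac{496}{-379}\right)^{2} = \left(10 \left(-2\right) + 496 \left(- \frac{1}{379}\right)\right)^{2} = \left(-20 - \frac{496}{379}\right)^{2} = \left(- \frac{8076}{379}\right)^{2} = \frac{65221776}{143641}$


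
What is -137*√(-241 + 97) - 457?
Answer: -457 - 1644*I ≈ -457.0 - 1644.0*I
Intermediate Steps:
-137*√(-241 + 97) - 457 = -1644*I - 457 = -457 - 1644*I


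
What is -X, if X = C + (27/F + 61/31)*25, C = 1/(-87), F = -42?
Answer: -1250191/37758 ≈ -33.111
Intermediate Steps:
C = -1/87 ≈ -0.011494
X = 1250191/37758 (X = -1/87 + (27/(-42) + 61/31)*25 = -1/87 + (27*(-1/42) + 61*(1/31))*25 = -1/87 + (-9/14 + 61/31)*25 = -1/87 + (575/434)*25 = -1/87 + 14375/434 = 1250191/37758 ≈ 33.111)
-X = -1*1250191/37758 = -1250191/37758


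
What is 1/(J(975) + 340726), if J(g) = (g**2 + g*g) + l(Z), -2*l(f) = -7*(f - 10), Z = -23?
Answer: 2/4483721 ≈ 4.4606e-7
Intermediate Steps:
l(f) = -35 + 7*f/2 (l(f) = -(-7)*(f - 10)/2 = -(-7)*(-10 + f)/2 = -(70 - 7*f)/2 = -35 + 7*f/2)
J(g) = -231/2 + 2*g**2 (J(g) = (g**2 + g*g) + (-35 + (7/2)*(-23)) = (g**2 + g**2) + (-35 - 161/2) = 2*g**2 - 231/2 = -231/2 + 2*g**2)
1/(J(975) + 340726) = 1/((-231/2 + 2*975**2) + 340726) = 1/((-231/2 + 2*950625) + 340726) = 1/((-231/2 + 1901250) + 340726) = 1/(3802269/2 + 340726) = 1/(4483721/2) = 2/4483721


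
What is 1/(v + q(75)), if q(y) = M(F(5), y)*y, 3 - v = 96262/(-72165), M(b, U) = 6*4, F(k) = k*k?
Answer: 72165/130209757 ≈ 0.00055422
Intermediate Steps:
F(k) = k²
M(b, U) = 24
v = 312757/72165 (v = 3 - 96262/(-72165) = 3 - 96262*(-1)/72165 = 3 - 1*(-96262/72165) = 3 + 96262/72165 = 312757/72165 ≈ 4.3339)
q(y) = 24*y
1/(v + q(75)) = 1/(312757/72165 + 24*75) = 1/(312757/72165 + 1800) = 1/(130209757/72165) = 72165/130209757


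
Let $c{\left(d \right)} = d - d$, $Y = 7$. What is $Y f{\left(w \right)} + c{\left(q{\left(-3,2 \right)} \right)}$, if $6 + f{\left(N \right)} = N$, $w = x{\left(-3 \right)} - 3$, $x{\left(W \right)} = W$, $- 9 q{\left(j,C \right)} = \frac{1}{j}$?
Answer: $-84$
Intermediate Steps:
$q{\left(j,C \right)} = - \frac{1}{9 j}$
$w = -6$ ($w = -3 - 3 = -6$)
$f{\left(N \right)} = -6 + N$
$c{\left(d \right)} = 0$
$Y f{\left(w \right)} + c{\left(q{\left(-3,2 \right)} \right)} = 7 \left(-6 - 6\right) + 0 = 7 \left(-12\right) + 0 = -84 + 0 = -84$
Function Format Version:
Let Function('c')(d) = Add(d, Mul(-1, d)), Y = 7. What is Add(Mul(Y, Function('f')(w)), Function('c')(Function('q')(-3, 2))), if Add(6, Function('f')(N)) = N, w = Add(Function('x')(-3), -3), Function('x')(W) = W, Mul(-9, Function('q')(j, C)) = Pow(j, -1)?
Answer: -84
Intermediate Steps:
Function('q')(j, C) = Mul(Rational(-1, 9), Pow(j, -1))
w = -6 (w = Add(-3, -3) = -6)
Function('f')(N) = Add(-6, N)
Function('c')(d) = 0
Add(Mul(Y, Function('f')(w)), Function('c')(Function('q')(-3, 2))) = Add(Mul(7, Add(-6, -6)), 0) = Add(Mul(7, -12), 0) = Add(-84, 0) = -84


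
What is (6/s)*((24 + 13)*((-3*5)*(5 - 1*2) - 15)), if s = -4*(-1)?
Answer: -3330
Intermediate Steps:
s = 4
(6/s)*((24 + 13)*((-3*5)*(5 - 1*2) - 15)) = (6/4)*((24 + 13)*((-3*5)*(5 - 1*2) - 15)) = ((¼)*6)*(37*(-15*(5 - 2) - 15)) = 3*(37*(-15*3 - 15))/2 = 3*(37*(-45 - 15))/2 = 3*(37*(-60))/2 = (3/2)*(-2220) = -3330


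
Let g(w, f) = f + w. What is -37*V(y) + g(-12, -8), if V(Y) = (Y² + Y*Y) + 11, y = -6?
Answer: -3091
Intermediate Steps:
V(Y) = 11 + 2*Y² (V(Y) = (Y² + Y²) + 11 = 2*Y² + 11 = 11 + 2*Y²)
-37*V(y) + g(-12, -8) = -37*(11 + 2*(-6)²) + (-8 - 12) = -37*(11 + 2*36) - 20 = -37*(11 + 72) - 20 = -37*83 - 20 = -3071 - 20 = -3091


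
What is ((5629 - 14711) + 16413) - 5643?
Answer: 1688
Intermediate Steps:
((5629 - 14711) + 16413) - 5643 = (-9082 + 16413) - 5643 = 7331 - 5643 = 1688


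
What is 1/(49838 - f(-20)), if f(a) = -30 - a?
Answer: 1/49848 ≈ 2.0061e-5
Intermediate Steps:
1/(49838 - f(-20)) = 1/(49838 - (-30 - 1*(-20))) = 1/(49838 - (-30 + 20)) = 1/(49838 - 1*(-10)) = 1/(49838 + 10) = 1/49848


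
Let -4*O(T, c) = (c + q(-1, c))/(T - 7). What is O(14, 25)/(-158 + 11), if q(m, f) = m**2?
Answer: 13/2058 ≈ 0.0063168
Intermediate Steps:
O(T, c) = -(1 + c)/(4*(-7 + T)) (O(T, c) = -(c + (-1)**2)/(4*(T - 7)) = -(c + 1)/(4*(-7 + T)) = -(1 + c)/(4*(-7 + T)))
O(14, 25)/(-158 + 11) = ((-1 - 1*25)/(4*(-7 + 14)))/(-158 + 11) = ((1/4)*(-1 - 25)/7)/(-147) = ((1/4)*(1/7)*(-26))*(-1/147) = -13/14*(-1/147) = 13/2058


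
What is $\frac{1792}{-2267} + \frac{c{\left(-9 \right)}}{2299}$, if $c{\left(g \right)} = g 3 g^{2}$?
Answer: $- \frac{9077737}{5211833} \approx -1.7418$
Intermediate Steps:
$c{\left(g \right)} = 3 g^{3}$ ($c{\left(g \right)} = 3 g g^{2} = 3 g^{3}$)
$\frac{1792}{-2267} + \frac{c{\left(-9 \right)}}{2299} = \frac{1792}{-2267} + \frac{3 \left(-9\right)^{3}}{2299} = 1792 \left(- \frac{1}{2267}\right) + 3 \left(-729\right) \frac{1}{2299} = - \frac{1792}{2267} - \frac{2187}{2299} = - \frac{9077737}{5211833}$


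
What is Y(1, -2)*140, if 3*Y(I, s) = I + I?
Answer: 280/3 ≈ 93.333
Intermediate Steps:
Y(I, s) = 2*I/3 (Y(I, s) = (I + I)/3 = (2*I)/3 = 2*I/3)
Y(1, -2)*140 = ((2/3)*1)*140 = (2/3)*140 = 280/3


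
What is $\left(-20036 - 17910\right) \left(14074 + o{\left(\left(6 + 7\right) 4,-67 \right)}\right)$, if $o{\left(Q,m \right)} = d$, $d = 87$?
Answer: $-537353306$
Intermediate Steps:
$o{\left(Q,m \right)} = 87$
$\left(-20036 - 17910\right) \left(14074 + o{\left(\left(6 + 7\right) 4,-67 \right)}\right) = \left(-20036 - 17910\right) \left(14074 + 87\right) = \left(-37946\right) 14161 = -537353306$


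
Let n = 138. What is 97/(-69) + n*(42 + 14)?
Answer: 533135/69 ≈ 7726.6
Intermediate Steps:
97/(-69) + n*(42 + 14) = 97/(-69) + 138*(42 + 14) = 97*(-1/69) + 138*56 = -97/69 + 7728 = 533135/69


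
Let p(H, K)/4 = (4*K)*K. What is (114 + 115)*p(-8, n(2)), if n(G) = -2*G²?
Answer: 234496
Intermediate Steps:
p(H, K) = 16*K² (p(H, K) = 4*((4*K)*K) = 4*(4*K²) = 16*K²)
(114 + 115)*p(-8, n(2)) = (114 + 115)*(16*(-2*2²)²) = 229*(16*(-2*4)²) = 229*(16*(-8)²) = 229*(16*64) = 229*1024 = 234496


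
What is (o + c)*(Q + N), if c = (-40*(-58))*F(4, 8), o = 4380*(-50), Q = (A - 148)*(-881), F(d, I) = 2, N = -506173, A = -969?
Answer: -102443501440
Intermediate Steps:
Q = 984077 (Q = (-969 - 148)*(-881) = -1117*(-881) = 984077)
o = -219000
c = 4640 (c = -40*(-58)*2 = 2320*2 = 4640)
(o + c)*(Q + N) = (-219000 + 4640)*(984077 - 506173) = -214360*477904 = -102443501440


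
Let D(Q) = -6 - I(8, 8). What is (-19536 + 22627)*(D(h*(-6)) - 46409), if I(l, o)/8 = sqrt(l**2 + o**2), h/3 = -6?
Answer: -143468765 - 197824*sqrt(2) ≈ -1.4375e+8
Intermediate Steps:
h = -18 (h = 3*(-6) = -18)
I(l, o) = 8*sqrt(l**2 + o**2)
D(Q) = -6 - 64*sqrt(2) (D(Q) = -6 - 8*sqrt(8**2 + 8**2) = -6 - 8*sqrt(64 + 64) = -6 - 8*sqrt(128) = -6 - 8*8*sqrt(2) = -6 - 64*sqrt(2))
(-19536 + 22627)*(D(h*(-6)) - 46409) = (-19536 + 22627)*((-6 - 64*sqrt(2)) - 46409) = 3091*(-46415 - 64*sqrt(2)) = -143468765 - 197824*sqrt(2)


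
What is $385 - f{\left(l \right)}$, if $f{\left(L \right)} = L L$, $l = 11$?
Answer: $264$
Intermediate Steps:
$f{\left(L \right)} = L^{2}$
$385 - f{\left(l \right)} = 385 - 11^{2} = 385 - 121 = 264$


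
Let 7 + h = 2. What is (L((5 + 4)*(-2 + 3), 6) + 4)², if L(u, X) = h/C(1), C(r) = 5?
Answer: 9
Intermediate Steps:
h = -5 (h = -7 + 2 = -5)
L(u, X) = -1 (L(u, X) = -5/5 = -5*⅕ = -1)
(L((5 + 4)*(-2 + 3), 6) + 4)² = (-1 + 4)² = 3² = 9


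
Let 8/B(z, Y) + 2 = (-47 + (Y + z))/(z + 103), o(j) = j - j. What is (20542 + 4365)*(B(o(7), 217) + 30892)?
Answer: 6919712554/9 ≈ 7.6886e+8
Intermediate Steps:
o(j) = 0
B(z, Y) = 8/(-2 + (-47 + Y + z)/(103 + z)) (B(z, Y) = 8/(-2 + (-47 + (Y + z))/(z + 103)) = 8/(-2 + (-47 + Y + z)/(103 + z)))
(20542 + 4365)*(B(o(7), 217) + 30892) = (20542 + 4365)*(8*(-103 - 1*0)/(253 + 0 - 1*217) + 30892) = 24907*(8*(-103 + 0)/(253 + 0 - 217) + 30892) = 24907*(8*(-103)/36 + 30892) = 24907*(8*(1/36)*(-103) + 30892) = 24907*(-206/9 + 30892) = 24907*(277822/9) = 6919712554/9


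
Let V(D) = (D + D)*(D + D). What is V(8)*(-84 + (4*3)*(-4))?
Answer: -33792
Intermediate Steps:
V(D) = 4*D**2 (V(D) = (2*D)*(2*D) = 4*D**2)
V(8)*(-84 + (4*3)*(-4)) = (4*8**2)*(-84 + (4*3)*(-4)) = (4*64)*(-84 + 12*(-4)) = 256*(-84 - 48) = 256*(-132) = -33792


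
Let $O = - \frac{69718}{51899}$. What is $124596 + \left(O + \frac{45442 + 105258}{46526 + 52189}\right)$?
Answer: $\frac{127666477067758}{1024641957} \approx 1.246 \cdot 10^{5}$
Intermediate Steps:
$O = - \frac{69718}{51899}$ ($O = \left(-69718\right) \frac{1}{51899} = - \frac{69718}{51899} \approx -1.3433$)
$124596 + \left(O + \frac{45442 + 105258}{46526 + 52189}\right) = 124596 - \left(\frac{69718}{51899} - \frac{45442 + 105258}{46526 + 52189}\right) = 124596 - \left(\frac{69718}{51899} - \frac{150700}{98715}\right) = 124596 + \left(- \frac{69718}{51899} + 150700 \cdot \frac{1}{98715}\right) = 124596 + \left(- \frac{69718}{51899} + \frac{30140}{19743}\right) = 124596 + \frac{187793386}{1024641957} = \frac{127666477067758}{1024641957}$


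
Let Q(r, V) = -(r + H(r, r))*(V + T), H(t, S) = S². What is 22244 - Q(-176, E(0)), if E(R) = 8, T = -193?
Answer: -5675756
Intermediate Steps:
Q(r, V) = -(-193 + V)*(r + r²) (Q(r, V) = -(r + r²)*(V - 193) = -(r + r²)*(-193 + V) = -(-193 + V)*(r + r²))
22244 - Q(-176, E(0)) = 22244 - (-176)*(193 - 1*8 + 193*(-176) - 1*8*(-176)) = 22244 - (-176)*(193 - 8 - 33968 + 1408) = 22244 - (-176)*(-32375) = 22244 - 1*5698000 = 22244 - 5698000 = -5675756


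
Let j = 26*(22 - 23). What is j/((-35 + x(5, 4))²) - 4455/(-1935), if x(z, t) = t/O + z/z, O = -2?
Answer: 63593/27864 ≈ 2.2823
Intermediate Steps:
x(z, t) = 1 - t/2 (x(z, t) = t/(-2) + z/z = t*(-½) + 1 = -t/2 + 1 = 1 - t/2)
j = -26 (j = 26*(-1) = -26)
j/((-35 + x(5, 4))²) - 4455/(-1935) = -26/(-35 + (1 - ½*4))² - 4455/(-1935) = -26/(-35 + (1 - 2))² - 4455*(-1/1935) = -26/(-35 - 1)² + 99/43 = -26/((-36)²) + 99/43 = -26/1296 + 99/43 = -26*1/1296 + 99/43 = -13/648 + 99/43 = 63593/27864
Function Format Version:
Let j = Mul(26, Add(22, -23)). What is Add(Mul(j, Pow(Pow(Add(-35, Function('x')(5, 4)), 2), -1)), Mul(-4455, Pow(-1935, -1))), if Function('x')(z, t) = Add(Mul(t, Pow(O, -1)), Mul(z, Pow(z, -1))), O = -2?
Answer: Rational(63593, 27864) ≈ 2.2823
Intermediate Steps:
Function('x')(z, t) = Add(1, Mul(Rational(-1, 2), t)) (Function('x')(z, t) = Add(Mul(t, Pow(-2, -1)), Mul(z, Pow(z, -1))) = Add(Mul(t, Rational(-1, 2)), 1) = Add(Mul(Rational(-1, 2), t), 1) = Add(1, Mul(Rational(-1, 2), t)))
j = -26 (j = Mul(26, -1) = -26)
Add(Mul(j, Pow(Pow(Add(-35, Function('x')(5, 4)), 2), -1)), Mul(-4455, Pow(-1935, -1))) = Add(Mul(-26, Pow(Pow(Add(-35, Add(1, Mul(Rational(-1, 2), 4))), 2), -1)), Mul(-4455, Pow(-1935, -1))) = Add(Mul(-26, Pow(Pow(Add(-35, Add(1, -2)), 2), -1)), Mul(-4455, Rational(-1, 1935))) = Add(Mul(-26, Pow(Pow(Add(-35, -1), 2), -1)), Rational(99, 43)) = Add(Mul(-26, Pow(Pow(-36, 2), -1)), Rational(99, 43)) = Add(Mul(-26, Pow(1296, -1)), Rational(99, 43)) = Add(Mul(-26, Rational(1, 1296)), Rational(99, 43)) = Add(Rational(-13, 648), Rational(99, 43)) = Rational(63593, 27864)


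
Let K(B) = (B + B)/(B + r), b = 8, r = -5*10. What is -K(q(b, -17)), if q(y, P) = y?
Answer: 8/21 ≈ 0.38095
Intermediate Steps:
r = -50
K(B) = 2*B/(-50 + B) (K(B) = (B + B)/(B - 50) = (2*B)/(-50 + B) = 2*B/(-50 + B))
-K(q(b, -17)) = -2*8/(-50 + 8) = -2*8/(-42) = -2*8*(-1)/42 = -1*(-8/21) = 8/21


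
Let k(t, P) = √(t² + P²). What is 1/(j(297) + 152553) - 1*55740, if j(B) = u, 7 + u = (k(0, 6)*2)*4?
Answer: -8505589559/152594 ≈ -55740.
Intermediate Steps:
k(t, P) = √(P² + t²)
u = 41 (u = -7 + (√(6² + 0²)*2)*4 = -7 + (√(36 + 0)*2)*4 = -7 + (√36*2)*4 = -7 + (6*2)*4 = -7 + 12*4 = -7 + 48 = 41)
j(B) = 41
1/(j(297) + 152553) - 1*55740 = 1/(41 + 152553) - 1*55740 = 1/152594 - 55740 = -8505589559/152594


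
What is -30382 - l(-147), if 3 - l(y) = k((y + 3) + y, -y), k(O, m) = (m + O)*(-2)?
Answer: -30097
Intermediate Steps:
k(O, m) = -2*O - 2*m (k(O, m) = (O + m)*(-2) = -2*O - 2*m)
l(y) = 9 + 2*y (l(y) = 3 - (-2*((y + 3) + y) - (-2)*y) = 3 - (-2*((3 + y) + y) + 2*y) = 3 - (-2*(3 + 2*y) + 2*y) = 3 - ((-6 - 4*y) + 2*y) = 3 - (-6 - 2*y) = 3 + (6 + 2*y) = 9 + 2*y)
-30382 - l(-147) = -30382 - (9 + 2*(-147)) = -30382 - (9 - 294) = -30382 - 1*(-285) = -30382 + 285 = -30097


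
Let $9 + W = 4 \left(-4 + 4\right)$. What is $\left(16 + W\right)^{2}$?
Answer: $49$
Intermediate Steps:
$W = -9$ ($W = -9 + 4 \left(-4 + 4\right) = -9 + 4 \cdot 0 = -9 + 0 = -9$)
$\left(16 + W\right)^{2} = \left(16 - 9\right)^{2} = 7^{2} = 49$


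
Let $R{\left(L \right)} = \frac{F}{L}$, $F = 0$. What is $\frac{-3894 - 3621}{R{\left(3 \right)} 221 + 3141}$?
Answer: $- \frac{835}{349} \approx -2.3926$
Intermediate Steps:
$R{\left(L \right)} = 0$ ($R{\left(L \right)} = \frac{0}{L} = 0$)
$\frac{-3894 - 3621}{R{\left(3 \right)} 221 + 3141} = \frac{-3894 - 3621}{0 \cdot 221 + 3141} = - \frac{7515}{0 + 3141} = - \frac{7515}{3141} = \left(-7515\right) \frac{1}{3141} = - \frac{835}{349}$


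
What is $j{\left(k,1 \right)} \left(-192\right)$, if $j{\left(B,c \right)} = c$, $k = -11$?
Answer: $-192$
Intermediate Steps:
$j{\left(k,1 \right)} \left(-192\right) = 1 \left(-192\right) = -192$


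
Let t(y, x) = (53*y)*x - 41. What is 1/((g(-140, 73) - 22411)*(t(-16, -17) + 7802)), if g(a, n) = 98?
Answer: -1/494835401 ≈ -2.0209e-9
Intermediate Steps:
t(y, x) = -41 + 53*x*y (t(y, x) = 53*x*y - 41 = -41 + 53*x*y)
1/((g(-140, 73) - 22411)*(t(-16, -17) + 7802)) = 1/((98 - 22411)*((-41 + 53*(-17)*(-16)) + 7802)) = 1/(-22313*((-41 + 14416) + 7802)) = 1/(-22313*(14375 + 7802)) = 1/(-22313*22177) = 1/(-494835401) = -1/494835401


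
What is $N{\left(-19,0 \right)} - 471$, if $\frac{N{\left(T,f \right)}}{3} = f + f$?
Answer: $-471$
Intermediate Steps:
$N{\left(T,f \right)} = 6 f$ ($N{\left(T,f \right)} = 3 \left(f + f\right) = 3 \cdot 2 f = 6 f$)
$N{\left(-19,0 \right)} - 471 = 6 \cdot 0 - 471 = 0 - 471 = -471$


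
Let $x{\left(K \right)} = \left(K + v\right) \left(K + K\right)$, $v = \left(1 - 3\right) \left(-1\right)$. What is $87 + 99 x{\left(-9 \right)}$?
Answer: $12561$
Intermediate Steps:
$v = 2$ ($v = \left(-2\right) \left(-1\right) = 2$)
$x{\left(K \right)} = 2 K \left(2 + K\right)$ ($x{\left(K \right)} = \left(K + 2\right) \left(K + K\right) = \left(2 + K\right) 2 K = 2 K \left(2 + K\right)$)
$87 + 99 x{\left(-9 \right)} = 87 + 99 \cdot 2 \left(-9\right) \left(2 - 9\right) = 87 + 99 \cdot 2 \left(-9\right) \left(-7\right) = 87 + 99 \cdot 126 = 87 + 12474 = 12561$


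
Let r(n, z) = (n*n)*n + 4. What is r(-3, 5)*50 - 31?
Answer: -1181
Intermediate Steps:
r(n, z) = 4 + n**3 (r(n, z) = n**2*n + 4 = n**3 + 4 = 4 + n**3)
r(-3, 5)*50 - 31 = (4 + (-3)**3)*50 - 31 = (4 - 27)*50 - 31 = -23*50 - 31 = -1150 - 31 = -1181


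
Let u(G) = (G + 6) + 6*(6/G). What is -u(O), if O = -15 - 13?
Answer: 163/7 ≈ 23.286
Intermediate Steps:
O = -28
u(G) = 6 + G + 36/G (u(G) = (6 + G) + 36/G = 6 + G + 36/G)
-u(O) = -(6 - 28 + 36/(-28)) = -(6 - 28 + 36*(-1/28)) = -(6 - 28 - 9/7) = -1*(-163/7) = 163/7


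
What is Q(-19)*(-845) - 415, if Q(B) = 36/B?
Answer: 22535/19 ≈ 1186.1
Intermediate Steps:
Q(-19)*(-845) - 415 = (36/(-19))*(-845) - 415 = (36*(-1/19))*(-845) - 415 = -36/19*(-845) - 415 = 30420/19 - 415 = 22535/19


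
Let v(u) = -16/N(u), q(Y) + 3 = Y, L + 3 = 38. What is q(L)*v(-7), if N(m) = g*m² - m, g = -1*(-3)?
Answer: -256/77 ≈ -3.3247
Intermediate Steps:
L = 35 (L = -3 + 38 = 35)
q(Y) = -3 + Y
g = 3
N(m) = -m + 3*m² (N(m) = 3*m² - m = -m + 3*m²)
v(u) = -16/(u*(-1 + 3*u)) (v(u) = -16*1/(u*(-1 + 3*u)) = -16/(u*(-1 + 3*u)))
q(L)*v(-7) = (-3 + 35)*(-16/(-7*(-1 + 3*(-7)))) = 32*(-16*(-⅐)/(-1 - 21)) = 32*(-16*(-⅐)/(-22)) = 32*(-16*(-⅐)*(-1/22)) = 32*(-8/77) = -256/77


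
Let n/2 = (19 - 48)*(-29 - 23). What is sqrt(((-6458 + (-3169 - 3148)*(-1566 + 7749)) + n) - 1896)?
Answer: I*sqrt(39063349) ≈ 6250.1*I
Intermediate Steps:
n = 3016 (n = 2*((19 - 48)*(-29 - 23)) = 2*(-29*(-52)) = 2*1508 = 3016)
sqrt(((-6458 + (-3169 - 3148)*(-1566 + 7749)) + n) - 1896) = sqrt(((-6458 + (-3169 - 3148)*(-1566 + 7749)) + 3016) - 1896) = sqrt(((-6458 - 6317*6183) + 3016) - 1896) = sqrt(((-6458 - 39058011) + 3016) - 1896) = sqrt((-39064469 + 3016) - 1896) = sqrt(-39061453 - 1896) = sqrt(-39063349) = I*sqrt(39063349)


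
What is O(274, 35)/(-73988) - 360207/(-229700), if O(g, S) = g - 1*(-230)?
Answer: 6633806679/4248760900 ≈ 1.5614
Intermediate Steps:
O(g, S) = 230 + g (O(g, S) = g + 230 = 230 + g)
O(274, 35)/(-73988) - 360207/(-229700) = (230 + 274)/(-73988) - 360207/(-229700) = 504*(-1/73988) - 360207*(-1/229700) = -126/18497 + 360207/229700 = 6633806679/4248760900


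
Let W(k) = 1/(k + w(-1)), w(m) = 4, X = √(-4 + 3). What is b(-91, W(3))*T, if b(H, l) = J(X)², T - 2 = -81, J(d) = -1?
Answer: -79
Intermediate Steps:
X = I (X = √(-1) = I ≈ 1.0*I)
T = -79 (T = 2 - 81 = -79)
W(k) = 1/(4 + k) (W(k) = 1/(k + 4) = 1/(4 + k))
b(H, l) = 1 (b(H, l) = (-1)² = 1)
b(-91, W(3))*T = 1*(-79) = -79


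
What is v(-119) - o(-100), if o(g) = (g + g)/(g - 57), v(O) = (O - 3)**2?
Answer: 2336588/157 ≈ 14883.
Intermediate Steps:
v(O) = (-3 + O)**2
o(g) = 2*g/(-57 + g) (o(g) = (2*g)/(-57 + g) = 2*g/(-57 + g))
v(-119) - o(-100) = (-3 - 119)**2 - 2*(-100)/(-57 - 100) = (-122)**2 - 2*(-100)/(-157) = 14884 - 2*(-100)*(-1)/157 = 14884 - 1*200/157 = 14884 - 200/157 = 2336588/157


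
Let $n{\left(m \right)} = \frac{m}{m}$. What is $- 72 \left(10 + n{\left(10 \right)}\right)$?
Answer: $-792$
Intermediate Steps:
$n{\left(m \right)} = 1$
$- 72 \left(10 + n{\left(10 \right)}\right) = - 72 \left(10 + 1\right) = \left(-72\right) 11 = -792$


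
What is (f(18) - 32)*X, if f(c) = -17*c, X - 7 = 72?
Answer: -26702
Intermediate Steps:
X = 79 (X = 7 + 72 = 79)
(f(18) - 32)*X = (-17*18 - 32)*79 = (-306 - 32)*79 = -338*79 = -26702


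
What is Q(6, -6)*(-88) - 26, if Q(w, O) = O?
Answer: 502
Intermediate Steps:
Q(6, -6)*(-88) - 26 = -6*(-88) - 26 = 528 - 26 = 502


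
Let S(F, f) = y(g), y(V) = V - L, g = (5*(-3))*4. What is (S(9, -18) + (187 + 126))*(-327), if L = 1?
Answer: -82404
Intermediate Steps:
g = -60 (g = -15*4 = -60)
y(V) = -1 + V (y(V) = V - 1*1 = V - 1 = -1 + V)
S(F, f) = -61 (S(F, f) = -1 - 60 = -61)
(S(9, -18) + (187 + 126))*(-327) = (-61 + (187 + 126))*(-327) = (-61 + 313)*(-327) = 252*(-327) = -82404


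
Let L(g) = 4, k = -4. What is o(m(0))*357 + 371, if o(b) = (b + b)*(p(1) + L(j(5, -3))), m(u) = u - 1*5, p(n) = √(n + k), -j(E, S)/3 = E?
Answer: -13909 - 3570*I*√3 ≈ -13909.0 - 6183.4*I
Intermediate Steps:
j(E, S) = -3*E
p(n) = √(-4 + n) (p(n) = √(n - 4) = √(-4 + n))
m(u) = -5 + u (m(u) = u - 5 = -5 + u)
o(b) = 2*b*(4 + I*√3) (o(b) = (b + b)*(√(-4 + 1) + 4) = (2*b)*(√(-3) + 4) = (2*b)*(I*√3 + 4) = (2*b)*(4 + I*√3) = 2*b*(4 + I*√3))
o(m(0))*357 + 371 = (2*(-5 + 0)*(4 + I*√3))*357 + 371 = (2*(-5)*(4 + I*√3))*357 + 371 = (-40 - 10*I*√3)*357 + 371 = (-14280 - 3570*I*√3) + 371 = -13909 - 3570*I*√3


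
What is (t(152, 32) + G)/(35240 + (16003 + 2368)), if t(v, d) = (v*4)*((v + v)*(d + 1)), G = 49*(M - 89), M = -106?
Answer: 6089901/53611 ≈ 113.59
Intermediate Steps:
G = -9555 (G = 49*(-106 - 89) = 49*(-195) = -9555)
t(v, d) = 8*v²*(1 + d) (t(v, d) = (4*v)*((2*v)*(1 + d)) = (4*v)*(2*v*(1 + d)) = 8*v²*(1 + d))
(t(152, 32) + G)/(35240 + (16003 + 2368)) = (8*152²*(1 + 32) - 9555)/(35240 + (16003 + 2368)) = (8*23104*33 - 9555)/(35240 + 18371) = (6099456 - 9555)/53611 = 6089901*(1/53611) = 6089901/53611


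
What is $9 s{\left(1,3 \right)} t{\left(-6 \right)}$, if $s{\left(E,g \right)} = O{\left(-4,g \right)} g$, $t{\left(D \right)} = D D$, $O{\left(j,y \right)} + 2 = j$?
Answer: $-5832$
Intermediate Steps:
$O{\left(j,y \right)} = -2 + j$
$t{\left(D \right)} = D^{2}$
$s{\left(E,g \right)} = - 6 g$ ($s{\left(E,g \right)} = \left(-2 - 4\right) g = - 6 g$)
$9 s{\left(1,3 \right)} t{\left(-6 \right)} = 9 \left(\left(-6\right) 3\right) \left(-6\right)^{2} = 9 \left(-18\right) 36 = \left(-162\right) 36 = -5832$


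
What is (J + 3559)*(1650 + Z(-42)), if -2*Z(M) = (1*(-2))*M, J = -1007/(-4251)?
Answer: 8109849376/1417 ≈ 5.7233e+6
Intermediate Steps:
J = 1007/4251 (J = -1007*(-1/4251) = 1007/4251 ≈ 0.23689)
Z(M) = M (Z(M) = -1*(-2)*M/2 = -(-1)*M = M)
(J + 3559)*(1650 + Z(-42)) = (1007/4251 + 3559)*(1650 - 42) = (15130316/4251)*1608 = 8109849376/1417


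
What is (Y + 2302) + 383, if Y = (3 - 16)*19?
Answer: 2438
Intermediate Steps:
Y = -247 (Y = -13*19 = -247)
(Y + 2302) + 383 = (-247 + 2302) + 383 = 2055 + 383 = 2438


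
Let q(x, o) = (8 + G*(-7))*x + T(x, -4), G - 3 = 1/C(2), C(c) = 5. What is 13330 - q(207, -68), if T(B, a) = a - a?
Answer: 81554/5 ≈ 16311.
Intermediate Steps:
T(B, a) = 0
G = 16/5 (G = 3 + 1/5 = 3 + ⅕ = 16/5 ≈ 3.2000)
q(x, o) = -72*x/5 (q(x, o) = (8 + (16/5)*(-7))*x + 0 = (8 - 112/5)*x + 0 = -72*x/5 + 0 = -72*x/5)
13330 - q(207, -68) = 13330 - (-72)*207/5 = 13330 - 1*(-14904/5) = 13330 + 14904/5 = 81554/5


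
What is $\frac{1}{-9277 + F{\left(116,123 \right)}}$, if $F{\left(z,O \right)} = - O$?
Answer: $- \frac{1}{9400} \approx -0.00010638$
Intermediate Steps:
$\frac{1}{-9277 + F{\left(116,123 \right)}} = \frac{1}{-9277 - 123} = \frac{1}{-9400} = - \frac{1}{9400}$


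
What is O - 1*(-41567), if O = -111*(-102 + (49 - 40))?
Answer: 51890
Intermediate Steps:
O = 10323 (O = -111*(-102 + 9) = -111*(-93) = 10323)
O - 1*(-41567) = 10323 - 1*(-41567) = 10323 + 41567 = 51890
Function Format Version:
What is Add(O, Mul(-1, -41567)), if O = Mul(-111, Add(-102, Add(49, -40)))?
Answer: 51890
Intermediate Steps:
O = 10323 (O = Mul(-111, Add(-102, 9)) = Mul(-111, -93) = 10323)
Add(O, Mul(-1, -41567)) = Add(10323, Mul(-1, -41567)) = Add(10323, 41567) = 51890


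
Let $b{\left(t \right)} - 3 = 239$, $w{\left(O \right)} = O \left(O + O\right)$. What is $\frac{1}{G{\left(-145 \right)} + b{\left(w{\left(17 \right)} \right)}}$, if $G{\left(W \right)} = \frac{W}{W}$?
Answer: $\frac{1}{243} \approx 0.0041152$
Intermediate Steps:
$w{\left(O \right)} = 2 O^{2}$ ($w{\left(O \right)} = O 2 O = 2 O^{2}$)
$b{\left(t \right)} = 242$ ($b{\left(t \right)} = 3 + 239 = 242$)
$G{\left(W \right)} = 1$
$\frac{1}{G{\left(-145 \right)} + b{\left(w{\left(17 \right)} \right)}} = \frac{1}{1 + 242} = \frac{1}{243}$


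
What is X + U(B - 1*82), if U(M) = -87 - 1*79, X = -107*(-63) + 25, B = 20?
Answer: 6600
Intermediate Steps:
X = 6766 (X = 6741 + 25 = 6766)
U(M) = -166 (U(M) = -87 - 79 = -166)
X + U(B - 1*82) = 6766 - 166 = 6600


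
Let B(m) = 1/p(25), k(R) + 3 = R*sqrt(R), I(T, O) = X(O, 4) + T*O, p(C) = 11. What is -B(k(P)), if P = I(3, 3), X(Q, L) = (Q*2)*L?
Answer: -1/11 ≈ -0.090909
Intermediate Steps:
X(Q, L) = 2*L*Q (X(Q, L) = (2*Q)*L = 2*L*Q)
I(T, O) = 8*O + O*T (I(T, O) = 2*4*O + T*O = 8*O + O*T)
P = 33 (P = 3*(8 + 3) = 3*11 = 33)
k(R) = -3 + R**(3/2) (k(R) = -3 + R*sqrt(R) = -3 + R**(3/2))
B(m) = 1/11
-B(k(P)) = -1*1/11 = -1/11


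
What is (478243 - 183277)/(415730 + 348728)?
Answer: 147483/382229 ≈ 0.38585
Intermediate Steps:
(478243 - 183277)/(415730 + 348728) = 294966/764458 = 294966*(1/764458) = 147483/382229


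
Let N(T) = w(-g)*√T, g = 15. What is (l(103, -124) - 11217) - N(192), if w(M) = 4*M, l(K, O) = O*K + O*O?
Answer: -8613 + 480*√3 ≈ -7781.6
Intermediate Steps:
l(K, O) = O² + K*O (l(K, O) = K*O + O² = O² + K*O)
N(T) = -60*√T (N(T) = (4*(-1*15))*√T = (4*(-15))*√T = -60*√T)
(l(103, -124) - 11217) - N(192) = (-124*(103 - 124) - 11217) - (-60)*√192 = (-124*(-21) - 11217) - (-60)*8*√3 = (2604 - 11217) - (-480)*√3 = -8613 + 480*√3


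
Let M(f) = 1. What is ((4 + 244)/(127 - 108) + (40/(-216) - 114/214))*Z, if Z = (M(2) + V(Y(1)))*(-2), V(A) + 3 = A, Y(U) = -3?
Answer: 6770660/54891 ≈ 123.35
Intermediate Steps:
V(A) = -3 + A
Z = 10 (Z = (1 + (-3 - 3))*(-2) = (1 - 6)*(-2) = -5*(-2) = 10)
((4 + 244)/(127 - 108) + (40/(-216) - 114/214))*Z = ((4 + 244)/(127 - 108) + (40/(-216) - 114/214))*10 = (248/19 + (40*(-1/216) - 114*1/214))*10 = (248*(1/19) + (-5/27 - 57/107))*10 = (248/19 - 2074/2889)*10 = (677066/54891)*10 = 6770660/54891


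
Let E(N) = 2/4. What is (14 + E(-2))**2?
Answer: 841/4 ≈ 210.25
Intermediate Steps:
E(N) = 1/2 (E(N) = 2*(1/4) = 1/2)
(14 + E(-2))**2 = (14 + 1/2)**2 = (29/2)**2 = 841/4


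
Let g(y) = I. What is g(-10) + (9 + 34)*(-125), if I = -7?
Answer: -5382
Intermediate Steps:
g(y) = -7
g(-10) + (9 + 34)*(-125) = -7 + (9 + 34)*(-125) = -7 + 43*(-125) = -7 - 5375 = -5382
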